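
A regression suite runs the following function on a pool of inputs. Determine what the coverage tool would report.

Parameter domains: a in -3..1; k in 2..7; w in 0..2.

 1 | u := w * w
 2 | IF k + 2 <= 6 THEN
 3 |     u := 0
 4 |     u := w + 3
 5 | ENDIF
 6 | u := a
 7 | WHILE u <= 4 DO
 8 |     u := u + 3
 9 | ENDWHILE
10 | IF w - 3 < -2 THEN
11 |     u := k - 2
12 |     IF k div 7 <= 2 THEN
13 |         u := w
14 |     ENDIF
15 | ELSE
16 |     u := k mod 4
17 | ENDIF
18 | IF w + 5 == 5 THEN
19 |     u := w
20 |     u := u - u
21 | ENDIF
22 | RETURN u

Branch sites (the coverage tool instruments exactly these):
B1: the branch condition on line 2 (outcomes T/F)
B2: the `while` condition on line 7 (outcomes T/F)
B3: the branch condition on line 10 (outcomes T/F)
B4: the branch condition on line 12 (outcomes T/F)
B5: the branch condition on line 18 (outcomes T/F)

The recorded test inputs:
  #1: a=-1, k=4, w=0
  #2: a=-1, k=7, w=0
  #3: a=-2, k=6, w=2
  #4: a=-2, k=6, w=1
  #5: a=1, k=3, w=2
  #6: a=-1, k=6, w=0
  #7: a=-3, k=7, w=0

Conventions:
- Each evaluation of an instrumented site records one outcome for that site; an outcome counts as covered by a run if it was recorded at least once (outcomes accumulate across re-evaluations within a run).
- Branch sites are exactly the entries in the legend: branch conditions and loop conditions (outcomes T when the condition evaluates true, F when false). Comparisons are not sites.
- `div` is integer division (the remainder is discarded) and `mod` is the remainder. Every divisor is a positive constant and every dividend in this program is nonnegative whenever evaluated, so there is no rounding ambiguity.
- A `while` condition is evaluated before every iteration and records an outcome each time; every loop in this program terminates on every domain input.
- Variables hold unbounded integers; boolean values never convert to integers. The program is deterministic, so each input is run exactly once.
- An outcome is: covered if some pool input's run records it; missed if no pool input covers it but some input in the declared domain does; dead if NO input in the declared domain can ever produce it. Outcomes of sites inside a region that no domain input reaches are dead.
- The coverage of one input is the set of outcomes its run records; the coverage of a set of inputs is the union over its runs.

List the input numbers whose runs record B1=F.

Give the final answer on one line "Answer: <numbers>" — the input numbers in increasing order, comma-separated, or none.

input #1 (a=-1, k=4, w=0): never hits B1=F
input #2 (a=-1, k=7, w=0): hits B1=F
input #3 (a=-2, k=6, w=2): hits B1=F
input #4 (a=-2, k=6, w=1): hits B1=F
input #5 (a=1, k=3, w=2): never hits B1=F
input #6 (a=-1, k=6, w=0): hits B1=F
input #7 (a=-3, k=7, w=0): hits B1=F

Answer: 2, 3, 4, 6, 7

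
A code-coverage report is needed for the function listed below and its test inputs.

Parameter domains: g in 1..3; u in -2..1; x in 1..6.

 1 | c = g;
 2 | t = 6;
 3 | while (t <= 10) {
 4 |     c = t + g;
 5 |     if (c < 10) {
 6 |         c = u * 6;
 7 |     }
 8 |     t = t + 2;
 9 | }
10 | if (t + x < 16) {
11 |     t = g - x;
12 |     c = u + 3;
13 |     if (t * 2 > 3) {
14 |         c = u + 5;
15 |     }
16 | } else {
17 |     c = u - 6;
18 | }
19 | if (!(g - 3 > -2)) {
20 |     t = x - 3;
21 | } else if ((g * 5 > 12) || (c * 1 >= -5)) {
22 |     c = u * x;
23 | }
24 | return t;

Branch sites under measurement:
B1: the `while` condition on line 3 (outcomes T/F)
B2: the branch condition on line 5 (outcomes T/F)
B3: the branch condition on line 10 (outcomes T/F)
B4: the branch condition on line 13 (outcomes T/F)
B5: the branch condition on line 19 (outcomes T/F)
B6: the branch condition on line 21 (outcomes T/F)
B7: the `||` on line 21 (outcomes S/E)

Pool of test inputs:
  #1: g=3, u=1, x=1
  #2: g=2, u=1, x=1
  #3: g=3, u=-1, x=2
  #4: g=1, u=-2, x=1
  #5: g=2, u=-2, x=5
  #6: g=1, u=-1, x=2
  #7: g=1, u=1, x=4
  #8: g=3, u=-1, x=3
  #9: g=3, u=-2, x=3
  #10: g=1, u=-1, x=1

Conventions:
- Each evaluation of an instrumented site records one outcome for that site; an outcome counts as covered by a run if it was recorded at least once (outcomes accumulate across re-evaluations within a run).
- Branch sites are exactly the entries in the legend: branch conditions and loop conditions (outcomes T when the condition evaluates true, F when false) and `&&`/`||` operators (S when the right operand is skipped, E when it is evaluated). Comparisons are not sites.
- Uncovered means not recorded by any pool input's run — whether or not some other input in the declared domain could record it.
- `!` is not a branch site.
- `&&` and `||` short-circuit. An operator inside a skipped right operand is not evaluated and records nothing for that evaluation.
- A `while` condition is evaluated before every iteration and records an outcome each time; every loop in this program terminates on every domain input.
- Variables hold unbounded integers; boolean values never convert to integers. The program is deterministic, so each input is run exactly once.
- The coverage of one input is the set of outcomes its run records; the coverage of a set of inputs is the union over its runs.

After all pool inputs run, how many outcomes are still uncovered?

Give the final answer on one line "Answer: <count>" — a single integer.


test 1 (g=3, u=1, x=1) fires B1->T, B2->T, B1->T, B2->F, B1->T, B2->F, B1->F, B3->T, B4->T, B5->F, B7->S, B6->T; hits B1=T, B1=F, B2=T, B2=F, B3=T, B4=T, B5=F, B6=T, B7=S
test 2 (g=2, u=1, x=1) fires B1->T, B2->T, B1->T, B2->F, B1->T, B2->F, B1->F, B3->T, B4->F, B5->F, B7->E, B6->T; hits B1=T, B1=F, B2=T, B2=F, B3=T, B4=F, B5=F, B6=T, B7=E
test 3 (g=3, u=-1, x=2) fires B1->T, B2->T, B1->T, B2->F, B1->T, B2->F, B1->F, B3->T, B4->F, B5->F, B7->S, B6->T; hits B1=T, B1=F, B2=T, B2=F, B3=T, B4=F, B5=F, B6=T, B7=S
test 4 (g=1, u=-2, x=1) fires B1->T, B2->T, B1->T, B2->T, B1->T, B2->F, B1->F, B3->T, B4->F, B5->T; hits B1=T, B1=F, B2=T, B2=F, B3=T, B4=F, B5=T
test 5 (g=2, u=-2, x=5) fires B1->T, B2->T, B1->T, B2->F, B1->T, B2->F, B1->F, B3->F, B5->F, B7->E, B6->F; hits B1=T, B1=F, B2=T, B2=F, B3=F, B5=F, B6=F, B7=E
test 6 (g=1, u=-1, x=2) fires B1->T, B2->T, B1->T, B2->T, B1->T, B2->F, B1->F, B3->T, B4->F, B5->T; hits B1=T, B1=F, B2=T, B2=F, B3=T, B4=F, B5=T
test 7 (g=1, u=1, x=4) fires B1->T, B2->T, B1->T, B2->T, B1->T, B2->F, B1->F, B3->F, B5->T; hits B1=T, B1=F, B2=T, B2=F, B3=F, B5=T
test 8 (g=3, u=-1, x=3) fires B1->T, B2->T, B1->T, B2->F, B1->T, B2->F, B1->F, B3->T, B4->F, B5->F, B7->S, B6->T; hits B1=T, B1=F, B2=T, B2=F, B3=T, B4=F, B5=F, B6=T, B7=S
test 9 (g=3, u=-2, x=3) fires B1->T, B2->T, B1->T, B2->F, B1->T, B2->F, B1->F, B3->T, B4->F, B5->F, B7->S, B6->T; hits B1=T, B1=F, B2=T, B2=F, B3=T, B4=F, B5=F, B6=T, B7=S
test 10 (g=1, u=-1, x=1) fires B1->T, B2->T, B1->T, B2->T, B1->T, B2->F, B1->F, B3->T, B4->F, B5->T; hits B1=T, B1=F, B2=T, B2=F, B3=T, B4=F, B5=T
union over the pool: B1=T, B1=F, B2=T, B2=F, B3=T, B3=F, B4=T, B4=F, B5=T, B5=F, B6=T, B6=F, B7=S, B7=E
uncovered (0 of 14): none
Answer: 0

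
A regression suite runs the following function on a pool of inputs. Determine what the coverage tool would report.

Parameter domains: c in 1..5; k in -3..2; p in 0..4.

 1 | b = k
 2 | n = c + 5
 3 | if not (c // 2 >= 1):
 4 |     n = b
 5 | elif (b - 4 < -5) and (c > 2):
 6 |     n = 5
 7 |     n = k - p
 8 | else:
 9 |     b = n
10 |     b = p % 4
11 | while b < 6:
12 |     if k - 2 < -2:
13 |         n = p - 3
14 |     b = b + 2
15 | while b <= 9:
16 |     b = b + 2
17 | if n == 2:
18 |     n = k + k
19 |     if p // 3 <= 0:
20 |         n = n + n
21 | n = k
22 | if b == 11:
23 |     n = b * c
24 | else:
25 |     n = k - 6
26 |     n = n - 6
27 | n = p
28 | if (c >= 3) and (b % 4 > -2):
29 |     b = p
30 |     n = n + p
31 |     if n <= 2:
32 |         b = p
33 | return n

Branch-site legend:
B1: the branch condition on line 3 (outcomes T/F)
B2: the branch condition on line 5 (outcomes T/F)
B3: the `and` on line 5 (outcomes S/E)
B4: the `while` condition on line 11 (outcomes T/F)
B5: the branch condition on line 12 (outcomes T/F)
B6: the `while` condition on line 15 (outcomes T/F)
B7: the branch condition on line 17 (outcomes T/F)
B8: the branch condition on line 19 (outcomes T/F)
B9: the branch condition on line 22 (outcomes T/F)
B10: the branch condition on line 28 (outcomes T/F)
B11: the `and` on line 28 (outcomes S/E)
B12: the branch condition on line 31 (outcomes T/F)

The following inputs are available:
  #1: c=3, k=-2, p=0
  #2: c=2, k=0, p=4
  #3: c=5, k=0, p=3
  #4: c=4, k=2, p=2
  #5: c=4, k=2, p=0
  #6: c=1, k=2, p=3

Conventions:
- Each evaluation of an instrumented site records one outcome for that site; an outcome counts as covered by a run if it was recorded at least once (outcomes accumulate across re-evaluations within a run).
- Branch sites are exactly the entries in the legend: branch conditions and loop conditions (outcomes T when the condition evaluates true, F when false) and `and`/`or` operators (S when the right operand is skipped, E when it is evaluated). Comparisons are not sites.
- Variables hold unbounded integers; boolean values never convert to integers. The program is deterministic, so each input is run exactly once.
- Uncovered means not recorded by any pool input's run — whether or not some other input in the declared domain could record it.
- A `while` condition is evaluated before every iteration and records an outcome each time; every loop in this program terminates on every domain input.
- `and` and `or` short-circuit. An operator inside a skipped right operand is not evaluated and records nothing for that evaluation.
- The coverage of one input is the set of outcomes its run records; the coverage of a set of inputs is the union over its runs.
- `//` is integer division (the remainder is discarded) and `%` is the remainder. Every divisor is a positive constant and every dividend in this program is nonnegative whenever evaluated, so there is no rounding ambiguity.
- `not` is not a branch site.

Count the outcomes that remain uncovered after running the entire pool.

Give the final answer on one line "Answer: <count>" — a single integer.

input #1 (c=3, k=-2, p=0): events B1->F, B3->E, B2->T, B4->T, B5->T, B4->T, B5->T, B4->T, B5->T, B4->T, B5->T, B4->F, B6->T, B6->T, ...; covers B1=F, B2=T, B3=E, B4=T, B4=F, B5=T, B6=T, B6=F, B7=F, B9=F, B10=T, B11=E, B12=T
input #2 (c=2, k=0, p=4): events B1->F, B3->S, B2->F, B4->T, B5->F, B4->T, B5->F, B4->T, B5->F, B4->F, B6->T, B6->T, B6->F, B7->F, ...; covers B1=F, B2=F, B3=S, B4=T, B4=F, B5=F, B6=T, B6=F, B7=F, B9=F, B10=F, B11=S
input #3 (c=5, k=0, p=3): events B1->F, B3->S, B2->F, B4->T, B5->F, B4->T, B5->F, B4->F, B6->T, B6->T, B6->F, B7->F, B9->T, B11->E, ...; covers B1=F, B2=F, B3=S, B4=T, B4=F, B5=F, B6=T, B6=F, B7=F, B9=T, B10=T, B11=E, B12=F
input #4 (c=4, k=2, p=2): events B1->F, B3->S, B2->F, B4->T, B5->F, B4->T, B5->F, B4->F, B6->T, B6->T, B6->F, B7->F, B9->F, B11->E, ...; covers B1=F, B2=F, B3=S, B4=T, B4=F, B5=F, B6=T, B6=F, B7=F, B9=F, B10=T, B11=E, B12=F
input #5 (c=4, k=2, p=0): events B1->F, B3->S, B2->F, B4->T, B5->F, B4->T, B5->F, B4->T, B5->F, B4->F, B6->T, B6->T, B6->F, B7->F, ...; covers B1=F, B2=F, B3=S, B4=T, B4=F, B5=F, B6=T, B6=F, B7=F, B9=F, B10=T, B11=E, B12=T
input #6 (c=1, k=2, p=3): events B1->T, B4->T, B5->F, B4->T, B5->F, B4->F, B6->T, B6->T, B6->F, B7->T, B8->F, B9->F, B11->S, B10->F; covers B1=T, B4=T, B4=F, B5=F, B6=T, B6=F, B7=T, B8=F, B9=F, B10=F, B11=S
union over the pool: B1=T, B1=F, B2=T, B2=F, B3=S, B3=E, B4=T, B4=F, B5=T, B5=F, B6=T, B6=F, B7=T, B7=F, B8=F, B9=T, B9=F, B10=T, B10=F, B11=S, B11=E, B12=T, B12=F
uncovered (1 of 24): B8=T

Answer: 1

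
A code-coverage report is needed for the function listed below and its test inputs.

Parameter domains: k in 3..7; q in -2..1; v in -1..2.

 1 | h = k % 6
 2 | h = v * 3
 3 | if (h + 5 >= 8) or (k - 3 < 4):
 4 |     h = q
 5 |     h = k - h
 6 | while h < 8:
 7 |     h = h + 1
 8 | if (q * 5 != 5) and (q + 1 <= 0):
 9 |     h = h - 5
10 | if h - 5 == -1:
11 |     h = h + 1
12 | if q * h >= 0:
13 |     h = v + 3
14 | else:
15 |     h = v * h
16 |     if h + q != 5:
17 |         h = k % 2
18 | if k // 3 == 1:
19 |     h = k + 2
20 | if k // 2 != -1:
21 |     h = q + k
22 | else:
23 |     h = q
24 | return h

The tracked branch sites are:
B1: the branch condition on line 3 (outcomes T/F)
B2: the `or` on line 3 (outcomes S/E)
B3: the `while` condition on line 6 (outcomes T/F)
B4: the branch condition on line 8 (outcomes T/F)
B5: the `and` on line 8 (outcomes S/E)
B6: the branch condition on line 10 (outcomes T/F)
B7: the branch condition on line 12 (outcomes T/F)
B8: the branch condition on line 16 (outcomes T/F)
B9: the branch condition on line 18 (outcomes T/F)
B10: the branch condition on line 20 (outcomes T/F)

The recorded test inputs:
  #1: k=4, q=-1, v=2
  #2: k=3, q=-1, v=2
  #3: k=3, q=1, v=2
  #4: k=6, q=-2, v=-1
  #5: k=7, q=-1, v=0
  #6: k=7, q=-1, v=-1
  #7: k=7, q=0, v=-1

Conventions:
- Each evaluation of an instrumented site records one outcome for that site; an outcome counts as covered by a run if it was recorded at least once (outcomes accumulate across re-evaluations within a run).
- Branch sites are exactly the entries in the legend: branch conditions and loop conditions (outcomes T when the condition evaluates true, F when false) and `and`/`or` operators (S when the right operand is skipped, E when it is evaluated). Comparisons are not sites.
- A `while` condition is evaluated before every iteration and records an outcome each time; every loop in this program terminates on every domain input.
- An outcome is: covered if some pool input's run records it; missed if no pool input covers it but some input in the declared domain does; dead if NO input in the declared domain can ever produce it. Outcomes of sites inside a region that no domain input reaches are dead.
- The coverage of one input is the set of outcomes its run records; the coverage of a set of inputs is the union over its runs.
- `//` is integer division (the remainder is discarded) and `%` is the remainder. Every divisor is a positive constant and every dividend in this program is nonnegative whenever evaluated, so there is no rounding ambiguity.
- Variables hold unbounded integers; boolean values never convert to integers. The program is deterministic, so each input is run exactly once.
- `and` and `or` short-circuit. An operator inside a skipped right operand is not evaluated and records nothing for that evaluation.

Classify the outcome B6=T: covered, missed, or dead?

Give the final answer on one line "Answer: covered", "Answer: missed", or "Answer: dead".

no pool input records B6=T
but domain input (k=7, q=-2, v=1) does record it -> reachable, so missed

Answer: missed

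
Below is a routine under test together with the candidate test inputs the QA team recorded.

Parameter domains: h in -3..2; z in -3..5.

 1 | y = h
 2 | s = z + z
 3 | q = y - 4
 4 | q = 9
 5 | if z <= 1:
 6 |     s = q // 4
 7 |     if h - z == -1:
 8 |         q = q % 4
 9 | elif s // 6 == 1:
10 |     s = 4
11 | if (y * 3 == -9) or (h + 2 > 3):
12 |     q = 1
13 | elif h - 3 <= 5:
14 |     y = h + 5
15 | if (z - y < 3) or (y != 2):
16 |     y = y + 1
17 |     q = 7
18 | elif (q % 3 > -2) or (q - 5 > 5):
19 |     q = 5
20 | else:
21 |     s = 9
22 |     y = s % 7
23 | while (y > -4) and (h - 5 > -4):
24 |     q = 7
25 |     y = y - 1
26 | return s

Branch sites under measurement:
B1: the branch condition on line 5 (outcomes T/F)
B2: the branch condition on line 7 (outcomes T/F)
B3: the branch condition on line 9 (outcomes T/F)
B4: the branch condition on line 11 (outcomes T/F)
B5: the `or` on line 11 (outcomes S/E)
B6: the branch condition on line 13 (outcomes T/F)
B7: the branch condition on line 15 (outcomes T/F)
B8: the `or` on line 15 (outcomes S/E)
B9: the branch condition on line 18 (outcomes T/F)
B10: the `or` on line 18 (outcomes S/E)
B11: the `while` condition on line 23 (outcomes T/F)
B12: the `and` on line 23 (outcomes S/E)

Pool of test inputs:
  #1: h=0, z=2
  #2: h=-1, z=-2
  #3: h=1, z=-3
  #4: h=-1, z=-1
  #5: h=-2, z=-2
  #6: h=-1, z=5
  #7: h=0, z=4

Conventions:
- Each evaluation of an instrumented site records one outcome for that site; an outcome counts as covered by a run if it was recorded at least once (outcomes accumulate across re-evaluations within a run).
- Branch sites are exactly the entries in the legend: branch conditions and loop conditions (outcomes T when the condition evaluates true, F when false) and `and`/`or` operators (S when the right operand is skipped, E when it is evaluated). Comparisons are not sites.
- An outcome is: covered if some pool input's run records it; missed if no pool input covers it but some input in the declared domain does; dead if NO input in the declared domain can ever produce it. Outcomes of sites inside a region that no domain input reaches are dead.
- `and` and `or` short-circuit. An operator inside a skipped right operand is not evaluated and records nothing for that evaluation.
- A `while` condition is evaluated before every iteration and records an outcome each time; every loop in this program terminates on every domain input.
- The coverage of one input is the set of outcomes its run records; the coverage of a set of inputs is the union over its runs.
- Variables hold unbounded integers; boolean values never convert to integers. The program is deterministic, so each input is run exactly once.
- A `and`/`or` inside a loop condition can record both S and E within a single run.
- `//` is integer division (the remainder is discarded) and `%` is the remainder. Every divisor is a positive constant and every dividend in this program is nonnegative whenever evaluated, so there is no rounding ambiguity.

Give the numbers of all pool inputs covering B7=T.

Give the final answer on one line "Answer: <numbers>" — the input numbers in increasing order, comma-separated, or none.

input #1 (h=0, z=2): covers B7=T
input #2 (h=-1, z=-2): covers B7=T
input #3 (h=1, z=-3): covers B7=T
input #4 (h=-1, z=-1): covers B7=T
input #5 (h=-2, z=-2): covers B7=T
input #6 (h=-1, z=5): covers B7=T
input #7 (h=0, z=4): covers B7=T

Answer: 1, 2, 3, 4, 5, 6, 7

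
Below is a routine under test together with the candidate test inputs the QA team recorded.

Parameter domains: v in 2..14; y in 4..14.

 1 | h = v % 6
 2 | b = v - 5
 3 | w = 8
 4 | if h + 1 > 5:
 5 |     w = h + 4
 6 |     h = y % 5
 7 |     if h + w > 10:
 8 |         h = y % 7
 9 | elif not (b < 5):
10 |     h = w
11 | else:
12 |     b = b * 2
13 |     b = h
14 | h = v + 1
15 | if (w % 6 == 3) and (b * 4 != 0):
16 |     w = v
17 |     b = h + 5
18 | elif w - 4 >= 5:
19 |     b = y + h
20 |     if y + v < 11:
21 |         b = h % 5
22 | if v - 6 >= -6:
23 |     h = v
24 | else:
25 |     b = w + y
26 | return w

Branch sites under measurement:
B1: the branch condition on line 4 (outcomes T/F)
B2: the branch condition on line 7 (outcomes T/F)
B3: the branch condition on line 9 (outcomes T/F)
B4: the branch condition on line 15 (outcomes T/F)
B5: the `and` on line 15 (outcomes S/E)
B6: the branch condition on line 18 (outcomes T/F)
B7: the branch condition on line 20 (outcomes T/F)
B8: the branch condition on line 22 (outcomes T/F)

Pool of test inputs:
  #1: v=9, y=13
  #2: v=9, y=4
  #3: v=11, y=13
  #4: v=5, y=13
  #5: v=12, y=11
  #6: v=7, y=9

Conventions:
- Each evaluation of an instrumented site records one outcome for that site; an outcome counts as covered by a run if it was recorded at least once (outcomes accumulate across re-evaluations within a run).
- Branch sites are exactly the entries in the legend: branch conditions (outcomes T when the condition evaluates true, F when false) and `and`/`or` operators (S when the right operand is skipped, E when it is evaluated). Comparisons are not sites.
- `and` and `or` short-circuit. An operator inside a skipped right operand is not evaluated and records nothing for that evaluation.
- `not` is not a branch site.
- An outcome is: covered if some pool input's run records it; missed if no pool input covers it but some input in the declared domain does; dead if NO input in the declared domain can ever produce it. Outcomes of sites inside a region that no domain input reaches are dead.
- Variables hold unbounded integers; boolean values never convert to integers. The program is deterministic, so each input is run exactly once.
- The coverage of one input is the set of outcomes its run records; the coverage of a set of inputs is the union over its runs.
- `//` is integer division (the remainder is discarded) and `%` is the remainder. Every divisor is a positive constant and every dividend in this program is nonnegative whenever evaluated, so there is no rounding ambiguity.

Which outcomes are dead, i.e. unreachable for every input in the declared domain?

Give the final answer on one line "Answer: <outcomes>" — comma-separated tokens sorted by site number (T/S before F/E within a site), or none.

checking every outcome against all 143 domain inputs:
  B8=F: zero occurrences over every domain input -> dead
  reachable outcomes have witnesses, e.g. B1=T (e.g. v=5, y=4), B1=F (e.g. v=2, y=4), B2=T (e.g. v=5, y=4), B2=F (e.g. v=5, y=5)

Answer: B8=F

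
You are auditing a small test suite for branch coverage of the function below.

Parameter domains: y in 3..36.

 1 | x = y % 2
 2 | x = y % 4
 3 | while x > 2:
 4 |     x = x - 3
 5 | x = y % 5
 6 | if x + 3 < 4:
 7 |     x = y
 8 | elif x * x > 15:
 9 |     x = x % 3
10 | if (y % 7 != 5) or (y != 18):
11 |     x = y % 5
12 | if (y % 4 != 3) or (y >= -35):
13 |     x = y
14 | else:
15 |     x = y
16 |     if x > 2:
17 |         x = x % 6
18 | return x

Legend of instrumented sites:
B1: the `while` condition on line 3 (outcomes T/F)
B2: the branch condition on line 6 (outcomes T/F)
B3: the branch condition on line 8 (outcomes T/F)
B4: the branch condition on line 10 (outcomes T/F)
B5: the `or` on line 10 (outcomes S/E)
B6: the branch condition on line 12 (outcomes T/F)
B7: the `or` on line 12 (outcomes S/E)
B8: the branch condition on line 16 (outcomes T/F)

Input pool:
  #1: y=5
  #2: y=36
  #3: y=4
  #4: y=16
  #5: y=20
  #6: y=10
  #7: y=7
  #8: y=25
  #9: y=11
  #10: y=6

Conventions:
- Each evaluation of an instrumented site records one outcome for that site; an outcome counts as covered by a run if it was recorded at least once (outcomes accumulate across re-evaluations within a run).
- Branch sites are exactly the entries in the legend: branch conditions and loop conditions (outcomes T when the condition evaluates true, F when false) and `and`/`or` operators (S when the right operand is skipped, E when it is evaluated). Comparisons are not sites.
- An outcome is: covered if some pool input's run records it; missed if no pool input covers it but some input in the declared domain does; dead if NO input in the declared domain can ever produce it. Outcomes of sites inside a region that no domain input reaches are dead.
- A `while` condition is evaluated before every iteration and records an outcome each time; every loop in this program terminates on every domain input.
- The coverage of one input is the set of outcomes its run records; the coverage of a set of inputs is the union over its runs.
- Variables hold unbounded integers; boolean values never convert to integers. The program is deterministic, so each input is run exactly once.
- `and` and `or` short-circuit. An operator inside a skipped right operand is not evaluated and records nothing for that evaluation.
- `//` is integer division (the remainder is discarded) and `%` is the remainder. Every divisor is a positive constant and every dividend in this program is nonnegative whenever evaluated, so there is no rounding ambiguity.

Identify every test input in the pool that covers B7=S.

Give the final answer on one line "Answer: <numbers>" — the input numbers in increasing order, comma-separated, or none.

input #1 (y=5): produces B7=S
input #2 (y=36): produces B7=S
input #3 (y=4): produces B7=S
input #4 (y=16): produces B7=S
input #5 (y=20): produces B7=S
input #6 (y=10): produces B7=S
input #7 (y=7): does not produce B7=S
input #8 (y=25): produces B7=S
input #9 (y=11): does not produce B7=S
input #10 (y=6): produces B7=S

Answer: 1, 2, 3, 4, 5, 6, 8, 10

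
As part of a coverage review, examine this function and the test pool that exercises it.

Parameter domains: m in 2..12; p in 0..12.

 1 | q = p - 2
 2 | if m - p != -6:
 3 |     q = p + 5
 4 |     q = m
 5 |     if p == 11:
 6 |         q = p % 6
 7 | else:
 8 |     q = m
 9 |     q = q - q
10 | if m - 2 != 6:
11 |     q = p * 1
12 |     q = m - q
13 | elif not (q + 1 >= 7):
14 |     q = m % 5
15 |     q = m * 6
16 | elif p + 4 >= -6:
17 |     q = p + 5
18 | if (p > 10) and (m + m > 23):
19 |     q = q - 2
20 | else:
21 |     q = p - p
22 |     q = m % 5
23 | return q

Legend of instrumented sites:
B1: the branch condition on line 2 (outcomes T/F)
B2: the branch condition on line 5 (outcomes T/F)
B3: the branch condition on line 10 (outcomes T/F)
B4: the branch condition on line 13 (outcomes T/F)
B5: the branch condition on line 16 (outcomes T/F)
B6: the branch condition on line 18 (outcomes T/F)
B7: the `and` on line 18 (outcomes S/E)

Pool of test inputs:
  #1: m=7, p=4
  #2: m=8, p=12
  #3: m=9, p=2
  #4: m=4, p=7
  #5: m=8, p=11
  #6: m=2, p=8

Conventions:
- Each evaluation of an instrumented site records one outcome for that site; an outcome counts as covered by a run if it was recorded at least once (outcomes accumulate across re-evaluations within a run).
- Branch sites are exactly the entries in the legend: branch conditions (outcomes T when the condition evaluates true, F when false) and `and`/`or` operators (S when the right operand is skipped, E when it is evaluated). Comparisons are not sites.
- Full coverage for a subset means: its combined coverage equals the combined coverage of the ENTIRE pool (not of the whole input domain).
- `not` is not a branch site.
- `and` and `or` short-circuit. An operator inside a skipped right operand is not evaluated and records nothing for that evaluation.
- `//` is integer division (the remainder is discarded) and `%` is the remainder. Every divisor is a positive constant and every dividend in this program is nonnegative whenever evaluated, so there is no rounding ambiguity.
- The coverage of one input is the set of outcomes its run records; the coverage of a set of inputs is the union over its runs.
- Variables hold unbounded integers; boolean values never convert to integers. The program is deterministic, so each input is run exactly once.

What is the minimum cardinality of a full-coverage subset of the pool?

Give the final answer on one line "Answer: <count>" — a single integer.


input #1, m=7, p=4: outcomes B1=T, B2=F, B3=T, B6=F, B7=S
input #2, m=8, p=12: outcomes B1=T, B2=F, B3=F, B4=F, B5=T, B6=F, B7=E
input #3, m=9, p=2: outcomes B1=T, B2=F, B3=T, B6=F, B7=S
input #4, m=4, p=7: outcomes B1=T, B2=F, B3=T, B6=F, B7=S
input #5, m=8, p=11: outcomes B1=T, B2=T, B3=F, B4=T, B6=F, B7=E
input #6, m=2, p=8: outcomes B1=F, B3=T, B6=F, B7=S
the full pool covers 12 outcomes: B1=T, B1=F, B2=T, B2=F, B3=T, B3=F, B4=T, B4=F, B5=T, B6=F, B7=S, B7=E
size 1 is not enough: best union over all size-1 subsets is 7/12
size 2 is not enough: best union over all size-2 subsets is 10/12
inputs {2, 5, 6} (size 3) cover everything; no size-3 subset with a lexicographically smaller index list covers all 12
Answer: 3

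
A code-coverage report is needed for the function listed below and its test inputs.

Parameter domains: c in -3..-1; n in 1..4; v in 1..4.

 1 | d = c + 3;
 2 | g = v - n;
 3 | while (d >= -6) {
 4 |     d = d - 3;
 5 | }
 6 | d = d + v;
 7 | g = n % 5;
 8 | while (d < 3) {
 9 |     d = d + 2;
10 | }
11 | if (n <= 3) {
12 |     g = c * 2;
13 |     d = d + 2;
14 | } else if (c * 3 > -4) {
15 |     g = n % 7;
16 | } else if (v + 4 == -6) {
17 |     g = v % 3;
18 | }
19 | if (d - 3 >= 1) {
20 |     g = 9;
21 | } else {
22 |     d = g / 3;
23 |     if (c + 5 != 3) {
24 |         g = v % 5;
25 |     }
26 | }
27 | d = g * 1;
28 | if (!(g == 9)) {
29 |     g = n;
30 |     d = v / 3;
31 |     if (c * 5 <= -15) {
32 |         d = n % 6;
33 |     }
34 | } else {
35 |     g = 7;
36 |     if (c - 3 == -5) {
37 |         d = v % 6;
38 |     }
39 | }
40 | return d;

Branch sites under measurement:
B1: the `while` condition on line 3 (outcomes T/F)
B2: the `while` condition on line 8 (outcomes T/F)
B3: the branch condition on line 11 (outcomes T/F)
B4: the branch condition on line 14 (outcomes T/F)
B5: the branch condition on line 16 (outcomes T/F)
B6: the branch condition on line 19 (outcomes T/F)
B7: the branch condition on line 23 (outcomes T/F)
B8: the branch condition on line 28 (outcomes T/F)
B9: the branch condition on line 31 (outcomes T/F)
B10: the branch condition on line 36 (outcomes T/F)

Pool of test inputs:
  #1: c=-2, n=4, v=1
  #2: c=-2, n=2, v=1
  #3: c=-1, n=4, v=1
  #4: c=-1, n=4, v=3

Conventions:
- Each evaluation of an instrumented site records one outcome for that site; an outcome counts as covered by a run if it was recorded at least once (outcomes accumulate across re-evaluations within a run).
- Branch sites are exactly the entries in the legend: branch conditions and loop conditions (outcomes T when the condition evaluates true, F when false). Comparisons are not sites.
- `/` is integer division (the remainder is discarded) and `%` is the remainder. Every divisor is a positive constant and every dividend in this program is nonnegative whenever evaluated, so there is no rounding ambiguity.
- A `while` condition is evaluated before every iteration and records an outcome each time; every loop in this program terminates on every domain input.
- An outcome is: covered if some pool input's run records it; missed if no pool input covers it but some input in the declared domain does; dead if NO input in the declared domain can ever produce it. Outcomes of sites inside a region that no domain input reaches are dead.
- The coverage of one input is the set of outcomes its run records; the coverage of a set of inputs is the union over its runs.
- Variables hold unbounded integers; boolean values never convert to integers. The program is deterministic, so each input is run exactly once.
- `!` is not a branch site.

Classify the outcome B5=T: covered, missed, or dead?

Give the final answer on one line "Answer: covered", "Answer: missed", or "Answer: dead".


no pool input records B5=T
checking all 48 inputs in the declared domain: B5=T is never recorded -> dead
Answer: dead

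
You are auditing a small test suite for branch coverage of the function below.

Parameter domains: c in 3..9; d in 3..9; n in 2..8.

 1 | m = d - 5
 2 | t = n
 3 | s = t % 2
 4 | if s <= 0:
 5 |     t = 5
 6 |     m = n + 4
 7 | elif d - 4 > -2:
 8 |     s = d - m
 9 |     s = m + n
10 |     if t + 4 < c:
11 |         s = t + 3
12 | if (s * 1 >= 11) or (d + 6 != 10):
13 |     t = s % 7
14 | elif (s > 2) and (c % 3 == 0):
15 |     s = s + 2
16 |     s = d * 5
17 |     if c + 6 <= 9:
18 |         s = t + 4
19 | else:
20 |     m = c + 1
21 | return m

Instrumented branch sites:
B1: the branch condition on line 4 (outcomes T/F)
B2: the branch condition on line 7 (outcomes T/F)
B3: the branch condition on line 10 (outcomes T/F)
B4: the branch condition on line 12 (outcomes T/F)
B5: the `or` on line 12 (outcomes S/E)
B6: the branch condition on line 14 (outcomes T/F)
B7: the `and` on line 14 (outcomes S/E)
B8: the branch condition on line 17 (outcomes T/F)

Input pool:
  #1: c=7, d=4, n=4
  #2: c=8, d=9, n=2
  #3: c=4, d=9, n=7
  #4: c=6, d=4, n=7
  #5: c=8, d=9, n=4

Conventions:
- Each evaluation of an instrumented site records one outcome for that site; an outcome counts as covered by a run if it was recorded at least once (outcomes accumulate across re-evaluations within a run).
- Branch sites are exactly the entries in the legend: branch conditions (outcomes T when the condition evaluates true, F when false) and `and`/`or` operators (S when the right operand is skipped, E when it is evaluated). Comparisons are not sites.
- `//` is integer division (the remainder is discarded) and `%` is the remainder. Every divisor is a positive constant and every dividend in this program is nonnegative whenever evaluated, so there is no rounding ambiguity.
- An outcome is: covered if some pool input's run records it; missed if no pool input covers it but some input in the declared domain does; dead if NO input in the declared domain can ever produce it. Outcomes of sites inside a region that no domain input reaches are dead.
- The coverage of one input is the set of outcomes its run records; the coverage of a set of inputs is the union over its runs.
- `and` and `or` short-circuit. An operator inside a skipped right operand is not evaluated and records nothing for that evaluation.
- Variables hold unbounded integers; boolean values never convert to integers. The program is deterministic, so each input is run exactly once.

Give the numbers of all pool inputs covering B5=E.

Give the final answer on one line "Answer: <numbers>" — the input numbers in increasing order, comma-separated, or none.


input #1 (c=7, d=4, n=4): hits B5=E
input #2 (c=8, d=9, n=2): hits B5=E
input #3 (c=4, d=9, n=7): never hits B5=E
input #4 (c=6, d=4, n=7): hits B5=E
input #5 (c=8, d=9, n=4): hits B5=E
Answer: 1, 2, 4, 5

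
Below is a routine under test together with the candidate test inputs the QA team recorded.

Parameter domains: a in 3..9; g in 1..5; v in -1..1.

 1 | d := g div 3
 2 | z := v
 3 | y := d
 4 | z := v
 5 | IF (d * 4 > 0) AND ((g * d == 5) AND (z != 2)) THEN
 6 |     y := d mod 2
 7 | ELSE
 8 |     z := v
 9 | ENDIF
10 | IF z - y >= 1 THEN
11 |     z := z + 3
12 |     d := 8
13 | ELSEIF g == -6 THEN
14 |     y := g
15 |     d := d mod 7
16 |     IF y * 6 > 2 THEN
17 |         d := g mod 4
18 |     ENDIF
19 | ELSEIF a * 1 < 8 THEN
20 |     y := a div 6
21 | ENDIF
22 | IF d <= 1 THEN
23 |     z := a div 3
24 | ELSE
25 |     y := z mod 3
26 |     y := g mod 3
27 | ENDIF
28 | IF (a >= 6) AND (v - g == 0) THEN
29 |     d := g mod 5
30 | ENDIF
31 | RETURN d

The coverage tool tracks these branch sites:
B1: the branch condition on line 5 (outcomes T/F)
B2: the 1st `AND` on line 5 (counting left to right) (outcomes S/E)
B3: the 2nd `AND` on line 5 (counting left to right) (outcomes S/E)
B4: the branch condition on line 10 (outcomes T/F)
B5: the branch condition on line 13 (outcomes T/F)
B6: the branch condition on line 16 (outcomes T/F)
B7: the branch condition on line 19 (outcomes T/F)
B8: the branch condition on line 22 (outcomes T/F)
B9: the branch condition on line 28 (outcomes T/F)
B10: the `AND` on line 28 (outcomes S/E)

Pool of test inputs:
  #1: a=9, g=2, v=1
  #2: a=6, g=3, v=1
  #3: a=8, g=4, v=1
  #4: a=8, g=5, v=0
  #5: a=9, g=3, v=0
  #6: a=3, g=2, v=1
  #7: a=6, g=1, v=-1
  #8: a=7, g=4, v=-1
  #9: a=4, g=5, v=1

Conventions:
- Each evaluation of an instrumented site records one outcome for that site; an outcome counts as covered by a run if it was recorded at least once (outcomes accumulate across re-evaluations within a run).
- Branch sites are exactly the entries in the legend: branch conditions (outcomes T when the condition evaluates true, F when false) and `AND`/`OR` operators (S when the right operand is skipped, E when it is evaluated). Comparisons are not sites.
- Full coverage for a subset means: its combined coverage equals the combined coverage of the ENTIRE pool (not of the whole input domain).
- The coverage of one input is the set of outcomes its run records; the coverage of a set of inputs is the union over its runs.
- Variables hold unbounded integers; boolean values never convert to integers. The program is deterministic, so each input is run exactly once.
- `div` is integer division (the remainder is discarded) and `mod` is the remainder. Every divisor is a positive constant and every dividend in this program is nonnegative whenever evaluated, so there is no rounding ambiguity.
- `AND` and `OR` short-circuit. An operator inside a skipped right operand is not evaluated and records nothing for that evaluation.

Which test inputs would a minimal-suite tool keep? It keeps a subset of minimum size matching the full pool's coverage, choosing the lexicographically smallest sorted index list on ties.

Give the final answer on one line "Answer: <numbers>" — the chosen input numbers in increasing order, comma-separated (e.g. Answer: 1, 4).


test 1 (a=9, g=2, v=1) fires B2->S, B1->F, B4->T, B8->F, B10->E, B9->F; hits B1=F, B2=S, B4=T, B8=F, B9=F, B10=E
test 2 (a=6, g=3, v=1) fires B2->E, B3->S, B1->F, B4->F, B5->F, B7->T, B8->T, B10->E, B9->F; hits B1=F, B2=E, B3=S, B4=F, B5=F, B7=T, B8=T, B9=F, B10=E
test 3 (a=8, g=4, v=1) fires B2->E, B3->S, B1->F, B4->F, B5->F, B7->F, B8->T, B10->E, B9->F; hits B1=F, B2=E, B3=S, B4=F, B5=F, B7=F, B8=T, B9=F, B10=E
test 4 (a=8, g=5, v=0) fires B2->E, B3->E, B1->T, B4->F, B5->F, B7->F, B8->T, B10->E, B9->F; hits B1=T, B2=E, B3=E, B4=F, B5=F, B7=F, B8=T, B9=F, B10=E
test 5 (a=9, g=3, v=0) fires B2->E, B3->S, B1->F, B4->F, B5->F, B7->F, B8->T, B10->E, B9->F; hits B1=F, B2=E, B3=S, B4=F, B5=F, B7=F, B8=T, B9=F, B10=E
test 6 (a=3, g=2, v=1) fires B2->S, B1->F, B4->T, B8->F, B10->S, B9->F; hits B1=F, B2=S, B4=T, B8=F, B9=F, B10=S
test 7 (a=6, g=1, v=-1) fires B2->S, B1->F, B4->F, B5->F, B7->T, B8->T, B10->E, B9->F; hits B1=F, B2=S, B4=F, B5=F, B7=T, B8=T, B9=F, B10=E
test 8 (a=7, g=4, v=-1) fires B2->E, B3->S, B1->F, B4->F, B5->F, B7->T, B8->T, B10->E, B9->F; hits B1=F, B2=E, B3=S, B4=F, B5=F, B7=T, B8=T, B9=F, B10=E
test 9 (a=4, g=5, v=1) fires B2->E, B3->E, B1->T, B4->F, B5->F, B7->T, B8->T, B10->S, B9->F; hits B1=T, B2=E, B3=E, B4=F, B5=F, B7=T, B8=T, B9=F, B10=S
together the pool reaches 16 outcomes: B1=T, B1=F, B2=S, B2=E, B3=S, B3=E, B4=T, B4=F, B5=F, B7=T, B7=F, B8=T, B8=F, B9=F, B10=S, B10=E
no size-1 subset reaches all 16 outcomes (best union: 9/16)
no size-2 subset reaches all 16 outcomes (best union: 14/16)
at size 3, {1, 3, 9} reaches all 16 outcomes; every lexicographically earlier size-3 subset fails
Answer: 1, 3, 9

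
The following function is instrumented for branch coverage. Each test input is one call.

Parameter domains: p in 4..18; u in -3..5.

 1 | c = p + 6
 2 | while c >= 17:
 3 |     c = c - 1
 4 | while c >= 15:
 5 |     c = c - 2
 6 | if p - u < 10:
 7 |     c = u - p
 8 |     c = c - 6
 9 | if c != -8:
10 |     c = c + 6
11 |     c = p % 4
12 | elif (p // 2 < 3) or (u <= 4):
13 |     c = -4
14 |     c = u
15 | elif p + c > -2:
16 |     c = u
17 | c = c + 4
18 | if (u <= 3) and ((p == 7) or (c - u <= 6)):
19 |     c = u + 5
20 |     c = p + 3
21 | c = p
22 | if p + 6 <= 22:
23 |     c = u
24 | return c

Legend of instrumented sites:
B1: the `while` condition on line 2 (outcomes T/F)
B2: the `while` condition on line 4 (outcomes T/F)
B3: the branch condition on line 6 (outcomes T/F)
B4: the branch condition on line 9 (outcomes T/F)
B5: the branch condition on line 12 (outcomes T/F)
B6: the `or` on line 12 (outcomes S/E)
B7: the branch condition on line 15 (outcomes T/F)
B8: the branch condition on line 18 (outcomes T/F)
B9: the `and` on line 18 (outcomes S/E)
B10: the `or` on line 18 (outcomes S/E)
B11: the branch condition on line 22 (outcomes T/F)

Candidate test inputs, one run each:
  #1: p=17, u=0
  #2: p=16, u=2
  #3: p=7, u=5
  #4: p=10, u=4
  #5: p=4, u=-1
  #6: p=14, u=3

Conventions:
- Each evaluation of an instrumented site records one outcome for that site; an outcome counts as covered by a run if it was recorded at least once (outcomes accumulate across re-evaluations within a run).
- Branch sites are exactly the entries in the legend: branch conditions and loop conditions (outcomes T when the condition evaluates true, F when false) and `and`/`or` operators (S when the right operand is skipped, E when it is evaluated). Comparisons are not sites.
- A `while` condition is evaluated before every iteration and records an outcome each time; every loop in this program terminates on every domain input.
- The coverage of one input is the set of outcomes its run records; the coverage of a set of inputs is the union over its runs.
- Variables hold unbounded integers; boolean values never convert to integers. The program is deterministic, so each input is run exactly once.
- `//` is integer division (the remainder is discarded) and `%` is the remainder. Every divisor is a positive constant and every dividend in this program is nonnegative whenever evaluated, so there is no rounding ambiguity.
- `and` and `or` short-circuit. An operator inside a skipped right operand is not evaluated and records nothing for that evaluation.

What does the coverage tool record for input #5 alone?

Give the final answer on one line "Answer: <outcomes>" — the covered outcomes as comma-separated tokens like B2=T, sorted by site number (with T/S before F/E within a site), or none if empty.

Running input #5 (p=4, u=-1), event by event:
  B1->F, B2->F, B3->T, B4->T, B9->E, B10->E, B8->T, B11->T
as a set, this run covers: B1=F, B2=F, B3=T, B4=T, B8=T, B9=E, B10=E, B11=T

Answer: B1=F, B2=F, B3=T, B4=T, B8=T, B9=E, B10=E, B11=T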